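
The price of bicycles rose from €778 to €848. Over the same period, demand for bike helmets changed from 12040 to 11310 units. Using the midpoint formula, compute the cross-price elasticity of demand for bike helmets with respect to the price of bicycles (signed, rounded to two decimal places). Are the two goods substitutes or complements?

-0.73; complements

%ΔQ_{bike helmets} = (11310 − 12040)/avg = -730/11675 = -0.062526…
%ΔP_{bicycles} = (848 − 778)/avg = 70/813 = 0.086100…
E_cross = (-730/11675) / (70/813) = -0.7262…
E_cross < 0 ⇒ the goods are complements.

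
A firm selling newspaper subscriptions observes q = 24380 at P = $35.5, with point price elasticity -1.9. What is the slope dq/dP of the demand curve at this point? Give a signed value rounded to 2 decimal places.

Ed = (dq/dP)·(P/q) ⇒ dq/dP = Ed·q/P = (-1.9)·24380/35.5 = -1304.8450…

-1304.85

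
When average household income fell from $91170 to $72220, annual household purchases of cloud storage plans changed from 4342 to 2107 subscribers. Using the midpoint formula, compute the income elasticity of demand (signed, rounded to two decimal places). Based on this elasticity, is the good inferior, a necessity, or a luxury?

%ΔQ = (2107 − 4342)/[( 4342 + 2107)/2] = -2235/3224.5 = -0.693130…
%ΔIncome = (72220 − 91170)/[( 91170 + 72220)/2] = -18950/81695 = -0.231960…
E_income = (-2235/3224.5) / (-18950/81695) = 2.9881…
E_income > 1 ⇒ normal good, luxury.

2.99; luxury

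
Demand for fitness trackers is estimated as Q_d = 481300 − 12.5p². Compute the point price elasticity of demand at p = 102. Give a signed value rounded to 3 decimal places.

dQ_d/dp = −2·12.5·p = -2550. At p = 102, Q_d = 351250.
Ed = (dQ_d/dp)·(p/Q_d) = (-2550) × (102/351250) = -0.74049…

-0.740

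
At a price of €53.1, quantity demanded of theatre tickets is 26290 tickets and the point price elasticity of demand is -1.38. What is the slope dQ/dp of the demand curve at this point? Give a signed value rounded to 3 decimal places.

-683.243

Ed = (dQ/dp)·(p/Q) ⇒ dQ/dp = Ed·Q/p = (-1.38)·26290/53.1 = -683.24293…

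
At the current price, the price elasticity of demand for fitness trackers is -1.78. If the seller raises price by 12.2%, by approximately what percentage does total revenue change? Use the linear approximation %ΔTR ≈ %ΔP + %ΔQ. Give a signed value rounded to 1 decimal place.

-9.5%

%ΔQ ≈ Ed × %ΔP = (-1.78) × (+12.2%) = -21.7160%
%ΔTR ≈ %ΔP + %ΔQ = (+12.2%) + (-21.7160%) = -9.5160%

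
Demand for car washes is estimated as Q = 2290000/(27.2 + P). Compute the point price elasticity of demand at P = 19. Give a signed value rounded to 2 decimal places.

-0.41

dQ/dP = −2290000/(27.2 + P)² = -1072.88. At P = 19, Q = 49567.1.
Ed = (dQ/dP)·(P/Q) = (-1072.88) × (19/49567.1) = -0.4112…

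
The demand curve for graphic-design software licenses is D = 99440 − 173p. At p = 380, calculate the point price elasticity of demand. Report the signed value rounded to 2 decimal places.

dD/dp = −173. At p = 380, D = 99440 − 173(380) = 33700.
Ed = (dD/dp)·(p/D) = −173 × (380/33700) = -1.9507…

-1.95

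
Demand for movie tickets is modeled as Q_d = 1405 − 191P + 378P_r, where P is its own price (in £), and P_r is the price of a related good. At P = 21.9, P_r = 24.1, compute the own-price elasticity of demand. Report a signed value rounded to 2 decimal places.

-0.66

At the given values, Q_d = 1405 − 191(21.9) + 378(24.1) = 6331.9.
∂Q_d/∂P = −191.
E = (-191) × (21.9/6331.9) = -0.6606…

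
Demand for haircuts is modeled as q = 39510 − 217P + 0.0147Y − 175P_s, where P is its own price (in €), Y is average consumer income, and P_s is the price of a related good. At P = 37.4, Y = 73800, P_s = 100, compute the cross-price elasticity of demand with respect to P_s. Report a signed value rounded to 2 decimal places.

-1.17

At the given values, q = 39510 − 217(37.4) + 0.0147(73800) − 175(100) = 14979.06.
∂q/∂P_s = -175.
E = (-175) × (100/14979.06) = -1.1682…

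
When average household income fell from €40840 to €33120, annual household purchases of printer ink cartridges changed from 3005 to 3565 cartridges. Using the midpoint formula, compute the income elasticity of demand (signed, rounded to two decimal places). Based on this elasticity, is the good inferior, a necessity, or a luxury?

%ΔQ = (3565 − 3005)/[( 3005 + 3565)/2] = 560/3285 = 0.170471…
%ΔIncome = (33120 − 40840)/[( 40840 + 33120)/2] = -7720/36980 = -0.208761…
E_income = (560/3285) / (-7720/36980) = -0.8165…
E_income < 0 ⇒ inferior good.

-0.82; inferior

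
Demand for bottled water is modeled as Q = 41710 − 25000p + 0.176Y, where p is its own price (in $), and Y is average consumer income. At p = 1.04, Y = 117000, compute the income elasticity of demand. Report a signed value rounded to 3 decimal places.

0.567

At the given values, Q = 41710 − 25000(1.04) + 0.176(117000) = 36302.
∂Q/∂Y = 0.176.
E = (0.176) × (117000/36302) = 0.56724…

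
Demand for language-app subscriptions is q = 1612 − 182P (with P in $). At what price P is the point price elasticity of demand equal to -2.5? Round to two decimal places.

6.33

Ed = −182P/(1612 − 182P). Set this equal to -2.5:
182P = 2.5·(1612 − 182P) ⇒ 182P(1 + 2.5) = 2.5·1612
P = 2.5·1612 / (182·3.5) = 6.3265…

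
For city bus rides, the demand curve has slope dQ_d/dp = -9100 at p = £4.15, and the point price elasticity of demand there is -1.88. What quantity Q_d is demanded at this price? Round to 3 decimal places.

Ed = (dQ_d/dp)·(p/Q_d) ⇒ Q_d = (dQ_d/dp)·p/Ed = (-9100)·4.15/(-1.88) = 20087.76595…

20087.766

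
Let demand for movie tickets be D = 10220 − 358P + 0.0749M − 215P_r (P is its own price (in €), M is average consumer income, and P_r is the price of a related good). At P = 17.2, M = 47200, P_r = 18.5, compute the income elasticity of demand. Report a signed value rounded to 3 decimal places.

At the given values, D = 10220 − 358(17.2) + 0.0749(47200) − 215(18.5) = 3620.18.
∂D/∂M = 0.0749.
E = (0.0749) × (47200/3620.18) = 0.97654…

0.977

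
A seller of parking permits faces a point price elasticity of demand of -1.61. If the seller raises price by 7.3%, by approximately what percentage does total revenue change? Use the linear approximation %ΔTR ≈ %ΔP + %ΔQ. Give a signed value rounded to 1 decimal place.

-4.5%

%ΔQ ≈ Ed × %ΔP = (-1.61) × (+7.3%) = -11.7530%
%ΔTR ≈ %ΔP + %ΔQ = (+7.3%) + (-11.7530%) = -4.4530%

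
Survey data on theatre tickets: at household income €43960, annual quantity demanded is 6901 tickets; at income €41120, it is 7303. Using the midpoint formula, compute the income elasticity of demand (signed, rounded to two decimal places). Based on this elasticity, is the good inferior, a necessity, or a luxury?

%ΔQ = (7303 − 6901)/[( 6901 + 7303)/2] = 402/7102 = 0.056603…
%ΔIncome = (41120 − 43960)/[( 43960 + 41120)/2] = -2840/42540 = -0.066760…
E_income = (402/7102) / (-2840/42540) = -0.8478…
E_income < 0 ⇒ inferior good.

-0.85; inferior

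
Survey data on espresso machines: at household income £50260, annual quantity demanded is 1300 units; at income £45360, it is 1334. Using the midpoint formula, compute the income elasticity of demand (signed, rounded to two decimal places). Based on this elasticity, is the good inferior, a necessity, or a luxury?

%ΔQ = (1334 − 1300)/[( 1300 + 1334)/2] = 34/1317 = 0.025816…
%ΔIncome = (45360 − 50260)/[( 50260 + 45360)/2] = -4900/47810 = -0.102489…
E_income = (34/1317) / (-4900/47810) = -0.2518…
E_income < 0 ⇒ inferior good.

-0.25; inferior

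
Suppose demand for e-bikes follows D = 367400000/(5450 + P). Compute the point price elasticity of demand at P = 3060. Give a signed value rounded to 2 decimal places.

dD/dP = −367400000/(5450 + P)² = -5.07318. At P = 3060, D = 43172.7.
Ed = (dD/dP)·(P/D) = (-5.07318) × (3060/43172.7) = -0.3595…

-0.36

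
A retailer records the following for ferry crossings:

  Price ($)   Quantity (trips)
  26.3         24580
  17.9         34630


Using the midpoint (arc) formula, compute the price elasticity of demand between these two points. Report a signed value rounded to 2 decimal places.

%ΔQ = (34630 − 24580) / [(24580 + 34630)/2] = 10050/29605 = 0.339469…
%ΔP = (17.9 − 26.3) / [(26.3 + 17.9)/2] = -8.4/22.1 = -0.380090…
Arc Ed = %ΔQ / %ΔP = (10050/29605) / (-8.4/22.1) = -0.8931…

-0.89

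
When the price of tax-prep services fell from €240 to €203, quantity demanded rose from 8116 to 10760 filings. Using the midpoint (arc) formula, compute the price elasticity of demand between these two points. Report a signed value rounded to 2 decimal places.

%ΔQ = (10760 − 8116) / [(8116 + 10760)/2] = 2644/9438 = 0.280144…
%ΔP = (203 − 240) / [(240 + 203)/2] = -37/221.5 = -0.167042…
Arc Ed = %ΔQ / %ΔP = (2644/9438) / (-37/221.5) = -1.6770…

-1.68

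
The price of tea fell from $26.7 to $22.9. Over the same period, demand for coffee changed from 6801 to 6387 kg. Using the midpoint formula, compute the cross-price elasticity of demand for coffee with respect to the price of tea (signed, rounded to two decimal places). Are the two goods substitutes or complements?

%ΔQ_{coffee} = (6387 − 6801)/avg = -414/6594 = -0.062784…
%ΔP_{tea} = (22.9 − 26.7)/avg = -3.8/24.8 = -0.153225…
E_cross = (-414/6594) / (-3.8/24.8) = 0.4097…
E_cross > 0 ⇒ the goods are substitutes.

0.41; substitutes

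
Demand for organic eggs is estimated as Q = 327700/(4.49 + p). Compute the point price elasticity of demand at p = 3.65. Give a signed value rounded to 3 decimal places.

-0.448

dQ/dp = −327700/(4.49 + p)² = -4945.7. At p = 3.65, Q = 40258.
Ed = (dQ/dp)·(p/Q) = (-4945.7) × (3.65/40258) = -0.44840…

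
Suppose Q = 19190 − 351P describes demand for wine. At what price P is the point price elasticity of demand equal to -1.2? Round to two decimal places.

29.82

Ed = −351P/(19190 − 351P). Set this equal to -1.2:
351P = 1.2·(19190 − 351P) ⇒ 351P(1 + 1.2) = 1.2·19190
P = 1.2·19190 / (351·2.2) = 29.8212…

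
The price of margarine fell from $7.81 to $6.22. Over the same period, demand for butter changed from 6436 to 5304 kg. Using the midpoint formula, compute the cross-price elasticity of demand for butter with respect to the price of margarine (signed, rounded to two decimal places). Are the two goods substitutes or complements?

%ΔQ_{butter} = (5304 − 6436)/avg = -1132/5870 = -0.192844…
%ΔP_{margarine} = (6.22 − 7.81)/avg = -1.59/7.015 = -0.226657…
E_cross = (-1132/5870) / (-1.59/7.015) = 0.8508…
E_cross > 0 ⇒ the goods are substitutes.

0.85; substitutes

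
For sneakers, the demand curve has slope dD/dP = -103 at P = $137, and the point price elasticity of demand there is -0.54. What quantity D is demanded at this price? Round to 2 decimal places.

26131.48

Ed = (dD/dP)·(P/D) ⇒ D = (dD/dP)·P/Ed = (-103)·137/(-0.54) = 26131.4814…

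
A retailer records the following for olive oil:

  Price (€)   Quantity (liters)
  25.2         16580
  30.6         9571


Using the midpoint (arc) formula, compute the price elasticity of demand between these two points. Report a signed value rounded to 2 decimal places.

-2.77

%ΔQ = (9571 − 16580) / [(16580 + 9571)/2] = -7009/13075.5 = -0.536040…
%ΔP = (30.6 − 25.2) / [(25.2 + 30.6)/2] = 5.4/27.9 = 0.193548…
Arc Ed = %ΔQ / %ΔP = (-7009/13075.5) / (5.4/27.9) = -2.7695…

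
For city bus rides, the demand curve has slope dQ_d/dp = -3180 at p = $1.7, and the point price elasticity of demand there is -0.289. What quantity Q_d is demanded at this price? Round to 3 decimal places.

18705.882

Ed = (dQ_d/dp)·(p/Q_d) ⇒ Q_d = (dQ_d/dp)·p/Ed = (-3180)·1.7/(-0.289) = 18705.88235…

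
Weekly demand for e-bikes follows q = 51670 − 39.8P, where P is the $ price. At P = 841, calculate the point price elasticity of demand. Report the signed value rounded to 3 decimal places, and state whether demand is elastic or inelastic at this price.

-1.839; elastic

dq/dP = −39.8. At P = 841, q = 51670 − 39.8(841) = 18198.2.
Ed = (dq/dP)·(P/q) = −39.8 × (841/18198.2) = -1.83929…
|Ed| = 1.839 > 1, so demand is elastic.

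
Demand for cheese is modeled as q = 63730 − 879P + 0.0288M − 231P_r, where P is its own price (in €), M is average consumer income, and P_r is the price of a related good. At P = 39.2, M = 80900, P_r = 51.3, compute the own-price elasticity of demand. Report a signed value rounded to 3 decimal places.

-1.744

At the given values, q = 63730 − 879(39.2) + 0.0288(80900) − 231(51.3) = 19752.82.
∂q/∂P = −879.
E = (-879) × (39.2/19752.82) = -1.74439…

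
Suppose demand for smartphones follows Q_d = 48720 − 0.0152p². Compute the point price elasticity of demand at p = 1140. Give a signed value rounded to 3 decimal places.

dQ_d/dp = −2·0.0152·p = -34.656. At p = 1140, Q_d = 28966.08.
Ed = (dQ_d/dp)·(p/Q_d) = (-34.656) × (1140/28966.08) = -1.36393…

-1.364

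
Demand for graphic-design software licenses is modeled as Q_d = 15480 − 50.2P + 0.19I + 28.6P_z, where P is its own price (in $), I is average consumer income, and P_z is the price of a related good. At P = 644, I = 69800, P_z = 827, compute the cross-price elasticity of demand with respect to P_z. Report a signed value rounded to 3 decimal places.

At the given values, Q_d = 15480 − 50.2(644) + 0.19(69800) + 28.6(827) = 20065.4.
∂Q_d/∂P_z = 28.6.
E = (28.6) × (827/20065.4) = 1.17875…

1.179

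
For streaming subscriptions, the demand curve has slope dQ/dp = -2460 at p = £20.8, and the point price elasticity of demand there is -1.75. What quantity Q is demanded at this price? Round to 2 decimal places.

Ed = (dQ/dp)·(p/Q) ⇒ Q = (dQ/dp)·p/Ed = (-2460)·20.8/(-1.75) = 29238.8571…

29238.86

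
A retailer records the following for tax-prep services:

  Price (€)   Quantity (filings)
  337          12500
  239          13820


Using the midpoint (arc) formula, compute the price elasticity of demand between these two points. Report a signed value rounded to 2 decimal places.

-0.29

%ΔQ = (13820 − 12500) / [(12500 + 13820)/2] = 1320/13160 = 0.100303…
%ΔP = (239 − 337) / [(337 + 239)/2] = -98/288 = -0.340277…
Arc Ed = %ΔQ / %ΔP = (1320/13160) / (-98/288) = -0.2947…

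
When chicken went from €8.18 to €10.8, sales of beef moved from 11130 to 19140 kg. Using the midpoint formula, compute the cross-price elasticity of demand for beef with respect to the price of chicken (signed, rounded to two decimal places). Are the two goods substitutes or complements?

%ΔQ_{beef} = (19140 − 11130)/avg = 8010/15135 = 0.529236…
%ΔP_{chicken} = (10.8 − 8.18)/avg = 2.62/9.49 = 0.276080…
E_cross = (8010/15135) / (2.62/9.49) = 1.9169…
E_cross > 0 ⇒ the goods are substitutes.

1.92; substitutes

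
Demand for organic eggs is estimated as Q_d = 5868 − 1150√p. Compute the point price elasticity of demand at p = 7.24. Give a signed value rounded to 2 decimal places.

-0.56

dQ_d/dp = −1150/(2√p) = -213.697. At p = 7.24, Q_d = 2773.67.
Ed = (dQ_d/dp)·(p/Q_d) = (-213.697) × (7.24/2773.67) = -0.5578…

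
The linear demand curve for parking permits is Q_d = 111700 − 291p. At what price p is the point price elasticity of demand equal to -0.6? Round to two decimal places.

143.94

Ed = −291p/(111700 − 291p). Set this equal to -0.6:
291p = 0.6·(111700 − 291p) ⇒ 291p(1 + 0.6) = 0.6·111700
p = 0.6·111700 / (291·1.6) = 143.9432…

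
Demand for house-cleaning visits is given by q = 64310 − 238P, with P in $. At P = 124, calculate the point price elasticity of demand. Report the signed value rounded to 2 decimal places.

dq/dP = −238. At P = 124, q = 64310 − 238(124) = 34798.
Ed = (dq/dP)·(P/q) = −238 × (124/34798) = -0.8480…

-0.85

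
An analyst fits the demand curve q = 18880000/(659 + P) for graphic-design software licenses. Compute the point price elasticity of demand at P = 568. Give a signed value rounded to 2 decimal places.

dq/dP = −18880000/(659 + P)² = -12.5404. At P = 568, q = 15387.1.
Ed = (dq/dP)·(P/q) = (-12.5404) × (568/15387.1) = -0.4629…

-0.46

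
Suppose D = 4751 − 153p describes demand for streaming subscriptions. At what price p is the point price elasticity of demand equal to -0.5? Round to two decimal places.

10.35

Ed = −153p/(4751 − 153p). Set this equal to -0.5:
153p = 0.5·(4751 − 153p) ⇒ 153p(1 + 0.5) = 0.5·4751
p = 0.5·4751 / (153·1.5) = 10.3507…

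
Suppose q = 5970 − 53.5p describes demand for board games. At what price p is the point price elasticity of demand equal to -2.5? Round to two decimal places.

79.71

Ed = −53.5p/(5970 − 53.5p). Set this equal to -2.5:
53.5p = 2.5·(5970 − 53.5p) ⇒ 53.5p(1 + 2.5) = 2.5·5970
p = 2.5·5970 / (53.5·3.5) = 79.7062…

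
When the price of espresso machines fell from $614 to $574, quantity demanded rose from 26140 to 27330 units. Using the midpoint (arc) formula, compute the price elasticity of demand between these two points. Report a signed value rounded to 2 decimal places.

-0.66

%ΔQ = (27330 − 26140) / [(26140 + 27330)/2] = 1190/26735 = 0.044510…
%ΔP = (574 − 614) / [(614 + 574)/2] = -40/594 = -0.067340…
Arc Ed = %ΔQ / %ΔP = (1190/26735) / (-40/594) = -0.6609…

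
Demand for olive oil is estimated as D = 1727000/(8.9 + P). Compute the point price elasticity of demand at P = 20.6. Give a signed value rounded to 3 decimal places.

-0.698

dD/dP = −1727000/(8.9 + P)² = -1984.49. At P = 20.6, D = 58542.4.
Ed = (dD/dP)·(P/D) = (-1984.49) × (20.6/58542.4) = -0.69830…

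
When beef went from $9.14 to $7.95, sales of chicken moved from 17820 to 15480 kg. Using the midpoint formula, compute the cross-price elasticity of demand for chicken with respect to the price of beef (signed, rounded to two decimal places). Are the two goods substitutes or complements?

%ΔQ_{chicken} = (15480 − 17820)/avg = -2340/16650 = -0.140540…
%ΔP_{beef} = (7.95 − 9.14)/avg = -1.19/8.545 = -0.139262…
E_cross = (-2340/16650) / (-1.19/8.545) = 1.0091…
E_cross > 0 ⇒ the goods are substitutes.

1.01; substitutes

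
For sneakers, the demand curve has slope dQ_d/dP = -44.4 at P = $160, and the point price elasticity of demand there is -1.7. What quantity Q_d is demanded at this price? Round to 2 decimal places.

4178.82

Ed = (dQ_d/dP)·(P/Q_d) ⇒ Q_d = (dQ_d/dP)·P/Ed = (-44.4)·160/(-1.7) = 4178.8235…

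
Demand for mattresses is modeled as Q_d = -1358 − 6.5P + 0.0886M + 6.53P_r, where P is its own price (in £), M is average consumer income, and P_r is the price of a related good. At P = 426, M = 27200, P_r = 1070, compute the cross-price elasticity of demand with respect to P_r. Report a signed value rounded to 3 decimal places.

At the given values, Q_d = -1358 − 6.5(426) + 0.0886(27200) + 6.53(1070) = 5270.02.
∂Q_d/∂P_r = 6.53.
E = (6.53) × (1070/5270.02) = 1.32582…

1.326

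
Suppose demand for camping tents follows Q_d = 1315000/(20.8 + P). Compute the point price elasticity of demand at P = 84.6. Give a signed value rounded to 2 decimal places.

dQ_d/dP = −1315000/(20.8 + P)² = -118.371. At P = 84.6, Q_d = 12476.3.
Ed = (dQ_d/dP)·(P/Q_d) = (-118.371) × (84.6/12476.3) = -0.8026…

-0.80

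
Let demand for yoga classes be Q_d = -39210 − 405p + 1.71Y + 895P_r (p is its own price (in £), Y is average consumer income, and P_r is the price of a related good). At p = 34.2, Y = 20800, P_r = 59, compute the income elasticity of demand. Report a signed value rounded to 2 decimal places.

At the given values, Q_d = -39210 − 405(34.2) + 1.71(20800) + 895(59) = 35312.
∂Q_d/∂Y = 1.71.
E = (1.71) × (20800/35312) = 1.0072…

1.01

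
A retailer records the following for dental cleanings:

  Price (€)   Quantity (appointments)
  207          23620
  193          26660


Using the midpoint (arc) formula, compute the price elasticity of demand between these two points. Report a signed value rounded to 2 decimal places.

%ΔQ = (26660 − 23620) / [(23620 + 26660)/2] = 3040/25140 = 0.120922…
%ΔP = (193 − 207) / [(207 + 193)/2] = -14/200 = -0.07
Arc Ed = %ΔQ / %ΔP = (3040/25140) / (-14/200) = -1.7274…

-1.73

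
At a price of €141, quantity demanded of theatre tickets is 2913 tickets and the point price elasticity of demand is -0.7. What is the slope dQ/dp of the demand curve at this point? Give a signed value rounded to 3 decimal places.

-14.462

Ed = (dQ/dp)·(p/Q) ⇒ dQ/dp = Ed·Q/p = (-0.7)·2913/141 = -14.46170…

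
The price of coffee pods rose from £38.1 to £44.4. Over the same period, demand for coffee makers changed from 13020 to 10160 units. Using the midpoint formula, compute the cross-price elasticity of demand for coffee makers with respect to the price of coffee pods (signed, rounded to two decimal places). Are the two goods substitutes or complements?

%ΔQ_{coffee makers} = (10160 − 13020)/avg = -2860/11590 = -0.246764…
%ΔP_{coffee pods} = (44.4 − 38.1)/avg = 6.3/41.25 = 0.152727…
E_cross = (-2860/11590) / (6.3/41.25) = -1.6157…
E_cross < 0 ⇒ the goods are complements.

-1.62; complements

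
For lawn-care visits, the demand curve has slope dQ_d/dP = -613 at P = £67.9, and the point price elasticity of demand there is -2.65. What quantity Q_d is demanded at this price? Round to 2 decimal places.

15706.68

Ed = (dQ_d/dP)·(P/Q_d) ⇒ Q_d = (dQ_d/dP)·P/Ed = (-613)·67.9/(-2.65) = 15706.6792…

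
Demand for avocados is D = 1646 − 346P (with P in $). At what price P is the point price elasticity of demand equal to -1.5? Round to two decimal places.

Ed = −346P/(1646 − 346P). Set this equal to -1.5:
346P = 1.5·(1646 − 346P) ⇒ 346P(1 + 1.5) = 1.5·1646
P = 1.5·1646 / (346·2.5) = 2.8543…

2.85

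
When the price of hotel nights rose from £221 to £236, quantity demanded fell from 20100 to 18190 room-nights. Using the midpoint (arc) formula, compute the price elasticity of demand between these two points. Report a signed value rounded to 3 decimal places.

%ΔQ = (18190 − 20100) / [(20100 + 18190)/2] = -1910/19145 = -0.099764…
%ΔP = (236 − 221) / [(221 + 236)/2] = 15/228.5 = 0.065645…
Arc Ed = %ΔQ / %ΔP = (-1910/19145) / (15/228.5) = -1.51975…

-1.520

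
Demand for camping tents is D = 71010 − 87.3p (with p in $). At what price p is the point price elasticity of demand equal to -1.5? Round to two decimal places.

488.04

Ed = −87.3p/(71010 − 87.3p). Set this equal to -1.5:
87.3p = 1.5·(71010 − 87.3p) ⇒ 87.3p(1 + 1.5) = 1.5·71010
p = 1.5·71010 / (87.3·2.5) = 488.0412…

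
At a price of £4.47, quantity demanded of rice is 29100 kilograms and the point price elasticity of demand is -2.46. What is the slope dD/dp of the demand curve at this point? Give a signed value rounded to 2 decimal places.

-16014.77

Ed = (dD/dp)·(p/D) ⇒ dD/dp = Ed·D/p = (-2.46)·29100/4.47 = -16014.7651…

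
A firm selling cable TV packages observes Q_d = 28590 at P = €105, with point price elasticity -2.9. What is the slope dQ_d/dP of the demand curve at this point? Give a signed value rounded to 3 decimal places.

Ed = (dQ_d/dP)·(P/Q_d) ⇒ dQ_d/dP = Ed·Q_d/P = (-2.9)·28590/105 = -789.62857…

-789.629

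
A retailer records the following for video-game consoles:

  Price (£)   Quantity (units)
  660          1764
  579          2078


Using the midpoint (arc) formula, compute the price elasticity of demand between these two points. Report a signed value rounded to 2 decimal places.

-1.25

%ΔQ = (2078 − 1764) / [(1764 + 2078)/2] = 314/1921 = 0.163456…
%ΔP = (579 − 660) / [(660 + 579)/2] = -81/619.5 = -0.130750…
Arc Ed = %ΔQ / %ΔP = (314/1921) / (-81/619.5) = -1.2501…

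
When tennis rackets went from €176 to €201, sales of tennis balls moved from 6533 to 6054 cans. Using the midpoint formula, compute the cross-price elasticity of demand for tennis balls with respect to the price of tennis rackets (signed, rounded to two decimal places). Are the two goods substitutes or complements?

-0.57; complements

%ΔQ_{tennis balls} = (6054 − 6533)/avg = -479/6293.5 = -0.076110…
%ΔP_{tennis rackets} = (201 − 176)/avg = 25/188.5 = 0.132625…
E_cross = (-479/6293.5) / (25/188.5) = -0.5738…
E_cross < 0 ⇒ the goods are complements.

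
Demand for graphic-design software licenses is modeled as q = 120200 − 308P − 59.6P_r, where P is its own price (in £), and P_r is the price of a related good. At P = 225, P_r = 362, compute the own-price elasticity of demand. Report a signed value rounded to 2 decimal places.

-2.36

At the given values, q = 120200 − 308(225) − 59.6(362) = 29324.8.
∂q/∂P = −308.
E = (-308) × (225/29324.8) = -2.3631…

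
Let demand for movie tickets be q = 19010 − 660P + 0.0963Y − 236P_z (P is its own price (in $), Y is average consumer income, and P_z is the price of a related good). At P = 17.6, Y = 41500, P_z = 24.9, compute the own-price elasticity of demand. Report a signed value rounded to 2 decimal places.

-2.11

At the given values, q = 19010 − 660(17.6) + 0.0963(41500) − 236(24.9) = 5514.05.
∂q/∂P = −660.
E = (-660) × (17.6/5514.05) = -2.1066…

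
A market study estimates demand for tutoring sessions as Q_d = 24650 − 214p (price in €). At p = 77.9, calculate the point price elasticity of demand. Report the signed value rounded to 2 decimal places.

-2.09

dQ_d/dp = −214. At p = 77.9, Q_d = 24650 − 214(77.9) = 7979.4.
Ed = (dQ_d/dp)·(p/Q_d) = −214 × (77.9/7979.4) = -2.0892…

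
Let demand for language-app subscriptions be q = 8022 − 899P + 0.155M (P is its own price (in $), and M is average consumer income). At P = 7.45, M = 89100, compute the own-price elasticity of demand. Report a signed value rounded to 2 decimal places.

-0.44

At the given values, q = 8022 − 899(7.45) + 0.155(89100) = 15134.95.
∂q/∂P = −899.
E = (-899) × (7.45/15134.95) = -0.4425…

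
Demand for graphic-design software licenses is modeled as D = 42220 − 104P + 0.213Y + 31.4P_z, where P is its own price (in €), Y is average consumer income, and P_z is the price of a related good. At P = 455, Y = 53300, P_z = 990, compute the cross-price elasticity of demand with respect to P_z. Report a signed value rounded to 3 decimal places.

0.833

At the given values, D = 42220 − 104(455) + 0.213(53300) + 31.4(990) = 37338.9.
∂D/∂P_z = 31.4.
E = (31.4) × (990/37338.9) = 0.83253…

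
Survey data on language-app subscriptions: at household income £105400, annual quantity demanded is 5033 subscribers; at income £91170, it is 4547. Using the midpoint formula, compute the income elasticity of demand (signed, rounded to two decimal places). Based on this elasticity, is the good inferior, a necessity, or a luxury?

0.70; necessity

%ΔQ = (4547 − 5033)/[( 5033 + 4547)/2] = -486/4790 = -0.101461…
%ΔIncome = (91170 − 105400)/[( 105400 + 91170)/2] = -14230/98285 = -0.144783…
E_income = (-486/4790) / (-14230/98285) = 0.7007…
0 < E_income < 1 ⇒ normal good, necessity.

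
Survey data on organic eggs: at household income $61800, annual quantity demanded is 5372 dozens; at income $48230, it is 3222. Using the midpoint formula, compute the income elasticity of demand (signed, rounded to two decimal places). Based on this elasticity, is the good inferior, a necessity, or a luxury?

2.03; luxury

%ΔQ = (3222 − 5372)/[( 5372 + 3222)/2] = -2150/4297 = -0.500349…
%ΔIncome = (48230 − 61800)/[( 61800 + 48230)/2] = -13570/55015 = -0.246660…
E_income = (-2150/4297) / (-13570/55015) = 2.0284…
E_income > 1 ⇒ normal good, luxury.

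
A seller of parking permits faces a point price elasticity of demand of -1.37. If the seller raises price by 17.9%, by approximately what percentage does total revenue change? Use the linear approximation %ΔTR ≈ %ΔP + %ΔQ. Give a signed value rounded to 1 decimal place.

%ΔQ ≈ Ed × %ΔP = (-1.37) × (+17.9%) = -24.5230%
%ΔTR ≈ %ΔP + %ΔQ = (+17.9%) + (-24.5230%) = -6.6230%

-6.6%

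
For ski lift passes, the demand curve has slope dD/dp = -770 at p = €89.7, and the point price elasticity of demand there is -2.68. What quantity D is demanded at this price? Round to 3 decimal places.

Ed = (dD/dp)·(p/D) ⇒ D = (dD/dp)·p/Ed = (-770)·89.7/(-2.68) = 25772.01492…

25772.015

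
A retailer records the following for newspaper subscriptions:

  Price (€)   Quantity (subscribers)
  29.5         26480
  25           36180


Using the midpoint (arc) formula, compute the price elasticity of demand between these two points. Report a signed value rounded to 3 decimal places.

-1.875

%ΔQ = (36180 − 26480) / [(26480 + 36180)/2] = 9700/31330 = 0.309607…
%ΔP = (25 − 29.5) / [(29.5 + 25)/2] = -4.5/27.25 = -0.165137…
Arc Ed = %ΔQ / %ΔP = (9700/31330) / (-4.5/27.25) = -1.87484…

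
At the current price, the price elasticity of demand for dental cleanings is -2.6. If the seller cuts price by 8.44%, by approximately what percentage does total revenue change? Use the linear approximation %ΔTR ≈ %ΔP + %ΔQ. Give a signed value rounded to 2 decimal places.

%ΔQ ≈ Ed × %ΔP = (-2.6) × (-8.44%) = +21.9440%
%ΔTR ≈ %ΔP + %ΔQ = (-8.44%) + (+21.9440%) = +13.5040%

+13.50%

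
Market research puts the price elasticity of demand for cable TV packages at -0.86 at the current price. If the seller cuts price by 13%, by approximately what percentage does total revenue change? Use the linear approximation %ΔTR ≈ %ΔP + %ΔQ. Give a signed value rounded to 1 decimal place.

%ΔQ ≈ Ed × %ΔP = (-0.86) × (-13%) = +11.1800%
%ΔTR ≈ %ΔP + %ΔQ = (-13%) + (+11.1800%) = -1.8200%

-1.8%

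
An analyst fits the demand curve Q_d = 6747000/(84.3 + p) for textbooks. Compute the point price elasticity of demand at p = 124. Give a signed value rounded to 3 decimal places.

-0.595

dQ_d/dp = −6747000/(84.3 + p)² = -155.501. At p = 124, Q_d = 32390.8.
Ed = (dQ_d/dp)·(p/Q_d) = (-155.501) × (124/32390.8) = -0.59529…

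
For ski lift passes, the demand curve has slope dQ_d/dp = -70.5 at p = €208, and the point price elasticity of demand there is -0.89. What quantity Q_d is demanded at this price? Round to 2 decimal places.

Ed = (dQ_d/dp)·(p/Q_d) ⇒ Q_d = (dQ_d/dp)·p/Ed = (-70.5)·208/(-0.89) = 16476.4044…

16476.40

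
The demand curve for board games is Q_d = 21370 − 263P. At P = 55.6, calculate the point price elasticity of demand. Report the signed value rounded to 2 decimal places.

-2.17

dQ_d/dP = −263. At P = 55.6, Q_d = 21370 − 263(55.6) = 6747.2.
Ed = (dQ_d/dP)·(P/Q_d) = −263 × (55.6/6747.2) = -2.1672…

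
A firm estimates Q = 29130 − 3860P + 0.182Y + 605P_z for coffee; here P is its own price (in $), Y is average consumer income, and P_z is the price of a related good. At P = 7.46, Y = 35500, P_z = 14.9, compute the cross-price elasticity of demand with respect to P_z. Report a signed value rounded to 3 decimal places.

0.570

At the given values, Q = 29130 − 3860(7.46) + 0.182(35500) + 605(14.9) = 15809.9.
∂Q/∂P_z = 605.
E = (605) × (14.9/15809.9) = 0.57018…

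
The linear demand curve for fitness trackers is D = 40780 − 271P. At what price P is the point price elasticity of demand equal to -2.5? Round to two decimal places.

107.49

Ed = −271P/(40780 − 271P). Set this equal to -2.5:
271P = 2.5·(40780 − 271P) ⇒ 271P(1 + 2.5) = 2.5·40780
P = 2.5·40780 / (271·3.5) = 107.4855…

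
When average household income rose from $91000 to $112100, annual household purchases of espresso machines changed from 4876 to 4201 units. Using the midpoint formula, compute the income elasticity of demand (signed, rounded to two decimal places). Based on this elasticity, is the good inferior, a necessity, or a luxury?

%ΔQ = (4201 − 4876)/[( 4876 + 4201)/2] = -675/4538.5 = -0.148727…
%ΔIncome = (112100 − 91000)/[( 91000 + 112100)/2] = 21100/101550 = 0.207779…
E_income = (-675/4538.5) / (21100/101550) = -0.7157…
E_income < 0 ⇒ inferior good.

-0.72; inferior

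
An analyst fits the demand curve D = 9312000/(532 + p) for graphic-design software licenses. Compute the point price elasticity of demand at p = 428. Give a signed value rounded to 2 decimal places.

dD/dp = −9312000/(532 + p)² = -10.1042. At p = 428, D = 9700.
Ed = (dD/dp)·(p/D) = (-10.1042) × (428/9700) = -0.4458…

-0.45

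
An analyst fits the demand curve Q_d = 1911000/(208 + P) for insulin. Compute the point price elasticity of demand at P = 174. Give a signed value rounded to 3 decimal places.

dQ_d/dP = −1911000/(208 + P)² = -13.0959. At P = 174, Q_d = 5002.62.
Ed = (dQ_d/dP)·(P/Q_d) = (-13.0959) × (174/5002.62) = -0.45549…

-0.455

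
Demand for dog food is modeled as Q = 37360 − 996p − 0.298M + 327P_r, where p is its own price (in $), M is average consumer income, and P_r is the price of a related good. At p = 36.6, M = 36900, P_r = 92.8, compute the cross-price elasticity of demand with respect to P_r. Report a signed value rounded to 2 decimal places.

At the given values, Q = 37360 − 996(36.6) − 0.298(36900) + 327(92.8) = 20255.8.
∂Q/∂P_r = 327.
E = (327) × (92.8/20255.8) = 1.4981…

1.50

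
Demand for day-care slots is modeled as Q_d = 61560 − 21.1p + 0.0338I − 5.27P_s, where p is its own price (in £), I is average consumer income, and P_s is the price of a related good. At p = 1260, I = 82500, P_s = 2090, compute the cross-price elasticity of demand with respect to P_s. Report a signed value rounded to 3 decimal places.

-0.412

At the given values, Q_d = 61560 − 21.1(1260) + 0.0338(82500) − 5.27(2090) = 26748.2.
∂Q_d/∂P_s = -5.27.
E = (-5.27) × (2090/26748.2) = -0.41177…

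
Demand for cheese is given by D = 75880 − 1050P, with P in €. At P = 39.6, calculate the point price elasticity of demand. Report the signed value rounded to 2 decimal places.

-1.21

dD/dP = −1050. At P = 39.6, D = 75880 − 1050(39.6) = 34300.
Ed = (dD/dP)·(P/D) = −1050 × (39.6/34300) = -1.2122…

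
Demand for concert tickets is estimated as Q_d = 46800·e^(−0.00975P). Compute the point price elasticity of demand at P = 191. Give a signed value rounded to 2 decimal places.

-1.86

dQ_d/dP = −0.00975·Q_d = -70.8738. At P = 191, Q_d = 7269.11.
Ed = (dQ_d/dP)·(P/Q_d) = (-70.8738) × (191/7269.11) = -1.8622…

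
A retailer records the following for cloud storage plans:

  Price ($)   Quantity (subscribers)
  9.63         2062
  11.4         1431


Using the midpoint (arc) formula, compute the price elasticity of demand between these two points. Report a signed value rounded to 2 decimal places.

-2.15

%ΔQ = (1431 − 2062) / [(2062 + 1431)/2] = -631/1746.5 = -0.361294…
%ΔP = (11.4 − 9.63) / [(9.63 + 11.4)/2] = 1.77/10.515 = 0.168330…
Arc Ed = %ΔQ / %ΔP = (-631/1746.5) / (1.77/10.515) = -2.1463…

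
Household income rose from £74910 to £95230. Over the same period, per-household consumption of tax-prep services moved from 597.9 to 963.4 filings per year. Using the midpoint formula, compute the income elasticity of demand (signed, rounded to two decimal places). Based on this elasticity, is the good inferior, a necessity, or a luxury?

1.96; luxury

%ΔQ = (963.4 − 597.9)/[( 597.9 + 963.4)/2] = 365.5/780.65 = 0.468199…
%ΔIncome = (95230 − 74910)/[( 74910 + 95230)/2] = 20320/85070 = 0.238862…
E_income = (365.5/780.65) / (20320/85070) = 1.9601…
E_income > 1 ⇒ normal good, luxury.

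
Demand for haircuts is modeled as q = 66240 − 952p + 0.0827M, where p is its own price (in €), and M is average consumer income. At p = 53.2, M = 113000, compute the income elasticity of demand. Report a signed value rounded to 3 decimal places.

At the given values, q = 66240 − 952(53.2) + 0.0827(113000) = 24938.7.
∂q/∂M = 0.0827.
E = (0.0827) × (113000/24938.7) = 0.37472…

0.375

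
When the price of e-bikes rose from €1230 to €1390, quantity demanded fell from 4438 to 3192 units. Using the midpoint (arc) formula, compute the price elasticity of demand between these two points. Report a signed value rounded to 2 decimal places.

%ΔQ = (3192 − 4438) / [(4438 + 3192)/2] = -1246/3815 = -0.326605…
%ΔP = (1390 − 1230) / [(1230 + 1390)/2] = 160/1310 = 0.122137…
Arc Ed = %ΔQ / %ΔP = (-1246/3815) / (160/1310) = -2.6740…

-2.67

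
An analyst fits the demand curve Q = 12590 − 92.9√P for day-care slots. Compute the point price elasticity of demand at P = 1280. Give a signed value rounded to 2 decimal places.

-0.18

dQ/dP = −92.9/(2√P) = -1.29832. At P = 1280, Q = 9266.31.
Ed = (dQ/dP)·(P/Q) = (-1.29832) × (1280/9266.31) = -0.1793…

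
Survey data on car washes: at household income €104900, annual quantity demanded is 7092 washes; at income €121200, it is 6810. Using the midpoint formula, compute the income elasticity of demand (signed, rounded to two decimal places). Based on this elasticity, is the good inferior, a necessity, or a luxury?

-0.28; inferior

%ΔQ = (6810 − 7092)/[( 7092 + 6810)/2] = -282/6951 = -0.040569…
%ΔIncome = (121200 − 104900)/[( 104900 + 121200)/2] = 16300/113050 = 0.144183…
E_income = (-282/6951) / (16300/113050) = -0.2813…
E_income < 0 ⇒ inferior good.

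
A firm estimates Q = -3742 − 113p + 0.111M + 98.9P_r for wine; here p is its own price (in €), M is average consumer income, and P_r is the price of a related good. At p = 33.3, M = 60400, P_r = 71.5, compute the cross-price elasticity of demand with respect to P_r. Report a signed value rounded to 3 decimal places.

At the given values, Q = -3742 − 113(33.3) + 0.111(60400) + 98.9(71.5) = 6270.85.
∂Q/∂P_r = 98.9.
E = (98.9) × (71.5/6270.85) = 1.12765…

1.128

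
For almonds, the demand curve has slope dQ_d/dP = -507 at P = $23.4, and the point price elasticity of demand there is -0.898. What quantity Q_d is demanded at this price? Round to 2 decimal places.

13211.36

Ed = (dQ_d/dP)·(P/Q_d) ⇒ Q_d = (dQ_d/dP)·P/Ed = (-507)·23.4/(-0.898) = 13211.3585…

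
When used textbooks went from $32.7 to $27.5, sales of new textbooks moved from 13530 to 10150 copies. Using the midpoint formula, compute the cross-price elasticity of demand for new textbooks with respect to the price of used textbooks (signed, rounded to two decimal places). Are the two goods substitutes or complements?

1.65; substitutes

%ΔQ_{new textbooks} = (10150 − 13530)/avg = -3380/11840 = -0.285472…
%ΔP_{used textbooks} = (27.5 − 32.7)/avg = -5.2/30.1 = -0.172757…
E_cross = (-3380/11840) / (-5.2/30.1) = 1.6524…
E_cross > 0 ⇒ the goods are substitutes.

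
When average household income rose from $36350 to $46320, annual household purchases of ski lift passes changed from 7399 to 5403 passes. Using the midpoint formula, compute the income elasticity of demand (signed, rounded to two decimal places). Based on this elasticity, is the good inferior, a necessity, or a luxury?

-1.29; inferior

%ΔQ = (5403 − 7399)/[( 7399 + 5403)/2] = -1996/6401 = -0.311826…
%ΔIncome = (46320 − 36350)/[( 36350 + 46320)/2] = 9970/41335 = 0.241199…
E_income = (-1996/6401) / (9970/41335) = -1.2928…
E_income < 0 ⇒ inferior good.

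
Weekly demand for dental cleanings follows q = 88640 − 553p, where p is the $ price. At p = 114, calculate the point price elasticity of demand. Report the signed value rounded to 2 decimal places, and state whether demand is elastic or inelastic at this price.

dq/dp = −553. At p = 114, q = 88640 − 553(114) = 25598.
Ed = (dq/dp)·(p/q) = −553 × (114/25598) = -2.4627…
|Ed| = 2.46 > 1, so demand is elastic.

-2.46; elastic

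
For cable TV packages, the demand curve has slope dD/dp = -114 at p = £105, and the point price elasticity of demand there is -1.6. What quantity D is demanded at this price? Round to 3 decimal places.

7481.250

Ed = (dD/dp)·(p/D) ⇒ D = (dD/dp)·p/Ed = (-114)·105/(-1.6) = 7481.25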